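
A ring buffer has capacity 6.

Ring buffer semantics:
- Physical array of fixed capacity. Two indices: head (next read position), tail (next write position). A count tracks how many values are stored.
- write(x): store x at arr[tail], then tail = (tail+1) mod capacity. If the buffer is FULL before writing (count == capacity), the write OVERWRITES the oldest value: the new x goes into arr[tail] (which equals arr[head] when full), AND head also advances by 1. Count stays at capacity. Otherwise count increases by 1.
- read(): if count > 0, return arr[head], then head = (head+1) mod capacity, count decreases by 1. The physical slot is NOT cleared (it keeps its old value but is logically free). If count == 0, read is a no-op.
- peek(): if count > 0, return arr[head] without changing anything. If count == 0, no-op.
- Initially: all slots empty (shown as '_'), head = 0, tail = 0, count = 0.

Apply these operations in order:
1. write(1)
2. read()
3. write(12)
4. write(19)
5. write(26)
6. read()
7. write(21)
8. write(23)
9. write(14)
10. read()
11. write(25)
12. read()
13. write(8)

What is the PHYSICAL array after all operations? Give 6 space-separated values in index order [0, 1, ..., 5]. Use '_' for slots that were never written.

Answer: 14 25 8 26 21 23

Derivation:
After op 1 (write(1)): arr=[1 _ _ _ _ _] head=0 tail=1 count=1
After op 2 (read()): arr=[1 _ _ _ _ _] head=1 tail=1 count=0
After op 3 (write(12)): arr=[1 12 _ _ _ _] head=1 tail=2 count=1
After op 4 (write(19)): arr=[1 12 19 _ _ _] head=1 tail=3 count=2
After op 5 (write(26)): arr=[1 12 19 26 _ _] head=1 tail=4 count=3
After op 6 (read()): arr=[1 12 19 26 _ _] head=2 tail=4 count=2
After op 7 (write(21)): arr=[1 12 19 26 21 _] head=2 tail=5 count=3
After op 8 (write(23)): arr=[1 12 19 26 21 23] head=2 tail=0 count=4
After op 9 (write(14)): arr=[14 12 19 26 21 23] head=2 tail=1 count=5
After op 10 (read()): arr=[14 12 19 26 21 23] head=3 tail=1 count=4
After op 11 (write(25)): arr=[14 25 19 26 21 23] head=3 tail=2 count=5
After op 12 (read()): arr=[14 25 19 26 21 23] head=4 tail=2 count=4
After op 13 (write(8)): arr=[14 25 8 26 21 23] head=4 tail=3 count=5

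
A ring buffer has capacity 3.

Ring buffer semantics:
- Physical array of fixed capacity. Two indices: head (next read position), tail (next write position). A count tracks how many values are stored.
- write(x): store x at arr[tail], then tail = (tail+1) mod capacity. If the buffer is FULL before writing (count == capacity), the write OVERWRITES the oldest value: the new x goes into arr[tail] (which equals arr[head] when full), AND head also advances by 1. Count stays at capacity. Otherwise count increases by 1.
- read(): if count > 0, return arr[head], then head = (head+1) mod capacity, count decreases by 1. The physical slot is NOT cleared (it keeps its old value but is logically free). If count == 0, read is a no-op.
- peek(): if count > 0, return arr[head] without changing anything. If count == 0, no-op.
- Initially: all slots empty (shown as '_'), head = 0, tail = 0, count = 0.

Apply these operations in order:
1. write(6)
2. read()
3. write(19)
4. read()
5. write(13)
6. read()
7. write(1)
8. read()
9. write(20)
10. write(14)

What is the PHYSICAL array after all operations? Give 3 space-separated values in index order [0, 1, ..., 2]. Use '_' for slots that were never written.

Answer: 1 20 14

Derivation:
After op 1 (write(6)): arr=[6 _ _] head=0 tail=1 count=1
After op 2 (read()): arr=[6 _ _] head=1 tail=1 count=0
After op 3 (write(19)): arr=[6 19 _] head=1 tail=2 count=1
After op 4 (read()): arr=[6 19 _] head=2 tail=2 count=0
After op 5 (write(13)): arr=[6 19 13] head=2 tail=0 count=1
After op 6 (read()): arr=[6 19 13] head=0 tail=0 count=0
After op 7 (write(1)): arr=[1 19 13] head=0 tail=1 count=1
After op 8 (read()): arr=[1 19 13] head=1 tail=1 count=0
After op 9 (write(20)): arr=[1 20 13] head=1 tail=2 count=1
After op 10 (write(14)): arr=[1 20 14] head=1 tail=0 count=2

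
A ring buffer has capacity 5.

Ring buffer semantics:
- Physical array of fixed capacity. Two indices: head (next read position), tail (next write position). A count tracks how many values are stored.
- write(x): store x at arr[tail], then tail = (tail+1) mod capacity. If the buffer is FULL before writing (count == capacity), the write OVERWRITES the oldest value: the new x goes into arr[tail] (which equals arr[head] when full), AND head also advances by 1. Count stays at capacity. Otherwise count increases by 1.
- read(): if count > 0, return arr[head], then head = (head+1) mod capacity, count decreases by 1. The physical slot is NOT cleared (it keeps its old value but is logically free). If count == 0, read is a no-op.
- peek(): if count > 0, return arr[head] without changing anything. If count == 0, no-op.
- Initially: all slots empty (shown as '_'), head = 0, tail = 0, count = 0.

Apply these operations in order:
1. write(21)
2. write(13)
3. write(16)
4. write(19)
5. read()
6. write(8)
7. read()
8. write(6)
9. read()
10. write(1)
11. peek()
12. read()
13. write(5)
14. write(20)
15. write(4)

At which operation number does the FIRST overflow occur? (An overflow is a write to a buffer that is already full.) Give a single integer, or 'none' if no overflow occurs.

After op 1 (write(21)): arr=[21 _ _ _ _] head=0 tail=1 count=1
After op 2 (write(13)): arr=[21 13 _ _ _] head=0 tail=2 count=2
After op 3 (write(16)): arr=[21 13 16 _ _] head=0 tail=3 count=3
After op 4 (write(19)): arr=[21 13 16 19 _] head=0 tail=4 count=4
After op 5 (read()): arr=[21 13 16 19 _] head=1 tail=4 count=3
After op 6 (write(8)): arr=[21 13 16 19 8] head=1 tail=0 count=4
After op 7 (read()): arr=[21 13 16 19 8] head=2 tail=0 count=3
After op 8 (write(6)): arr=[6 13 16 19 8] head=2 tail=1 count=4
After op 9 (read()): arr=[6 13 16 19 8] head=3 tail=1 count=3
After op 10 (write(1)): arr=[6 1 16 19 8] head=3 tail=2 count=4
After op 11 (peek()): arr=[6 1 16 19 8] head=3 tail=2 count=4
After op 12 (read()): arr=[6 1 16 19 8] head=4 tail=2 count=3
After op 13 (write(5)): arr=[6 1 5 19 8] head=4 tail=3 count=4
After op 14 (write(20)): arr=[6 1 5 20 8] head=4 tail=4 count=5
After op 15 (write(4)): arr=[6 1 5 20 4] head=0 tail=0 count=5

Answer: 15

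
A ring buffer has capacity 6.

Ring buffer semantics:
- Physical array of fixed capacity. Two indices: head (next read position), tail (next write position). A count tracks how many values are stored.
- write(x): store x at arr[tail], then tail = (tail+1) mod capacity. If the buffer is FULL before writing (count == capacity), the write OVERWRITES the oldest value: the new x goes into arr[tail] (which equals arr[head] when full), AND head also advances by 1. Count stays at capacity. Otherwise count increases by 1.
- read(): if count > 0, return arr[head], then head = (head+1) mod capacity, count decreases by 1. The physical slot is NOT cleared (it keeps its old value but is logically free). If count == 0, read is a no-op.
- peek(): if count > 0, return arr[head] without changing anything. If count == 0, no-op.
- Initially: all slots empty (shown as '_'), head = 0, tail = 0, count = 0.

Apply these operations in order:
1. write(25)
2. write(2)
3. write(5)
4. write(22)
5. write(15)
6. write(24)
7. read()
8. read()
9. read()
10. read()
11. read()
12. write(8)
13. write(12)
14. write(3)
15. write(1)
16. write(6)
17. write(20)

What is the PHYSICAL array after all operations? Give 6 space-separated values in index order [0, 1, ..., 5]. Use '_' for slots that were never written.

Answer: 8 12 3 1 6 20

Derivation:
After op 1 (write(25)): arr=[25 _ _ _ _ _] head=0 tail=1 count=1
After op 2 (write(2)): arr=[25 2 _ _ _ _] head=0 tail=2 count=2
After op 3 (write(5)): arr=[25 2 5 _ _ _] head=0 tail=3 count=3
After op 4 (write(22)): arr=[25 2 5 22 _ _] head=0 tail=4 count=4
After op 5 (write(15)): arr=[25 2 5 22 15 _] head=0 tail=5 count=5
After op 6 (write(24)): arr=[25 2 5 22 15 24] head=0 tail=0 count=6
After op 7 (read()): arr=[25 2 5 22 15 24] head=1 tail=0 count=5
After op 8 (read()): arr=[25 2 5 22 15 24] head=2 tail=0 count=4
After op 9 (read()): arr=[25 2 5 22 15 24] head=3 tail=0 count=3
After op 10 (read()): arr=[25 2 5 22 15 24] head=4 tail=0 count=2
After op 11 (read()): arr=[25 2 5 22 15 24] head=5 tail=0 count=1
After op 12 (write(8)): arr=[8 2 5 22 15 24] head=5 tail=1 count=2
After op 13 (write(12)): arr=[8 12 5 22 15 24] head=5 tail=2 count=3
After op 14 (write(3)): arr=[8 12 3 22 15 24] head=5 tail=3 count=4
After op 15 (write(1)): arr=[8 12 3 1 15 24] head=5 tail=4 count=5
After op 16 (write(6)): arr=[8 12 3 1 6 24] head=5 tail=5 count=6
After op 17 (write(20)): arr=[8 12 3 1 6 20] head=0 tail=0 count=6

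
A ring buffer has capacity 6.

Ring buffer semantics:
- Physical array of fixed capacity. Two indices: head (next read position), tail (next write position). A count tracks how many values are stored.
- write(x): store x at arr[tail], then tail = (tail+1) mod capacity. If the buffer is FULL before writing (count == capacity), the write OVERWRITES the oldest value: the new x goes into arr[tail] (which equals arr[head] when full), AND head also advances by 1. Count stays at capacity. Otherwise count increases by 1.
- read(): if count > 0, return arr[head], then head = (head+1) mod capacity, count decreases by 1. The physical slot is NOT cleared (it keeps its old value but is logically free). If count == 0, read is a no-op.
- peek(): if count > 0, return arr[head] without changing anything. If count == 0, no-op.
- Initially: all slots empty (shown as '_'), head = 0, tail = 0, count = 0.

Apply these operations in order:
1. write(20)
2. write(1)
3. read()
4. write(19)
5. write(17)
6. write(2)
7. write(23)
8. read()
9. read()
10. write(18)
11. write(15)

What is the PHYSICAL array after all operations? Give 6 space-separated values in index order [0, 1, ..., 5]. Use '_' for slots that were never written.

Answer: 18 15 19 17 2 23

Derivation:
After op 1 (write(20)): arr=[20 _ _ _ _ _] head=0 tail=1 count=1
After op 2 (write(1)): arr=[20 1 _ _ _ _] head=0 tail=2 count=2
After op 3 (read()): arr=[20 1 _ _ _ _] head=1 tail=2 count=1
After op 4 (write(19)): arr=[20 1 19 _ _ _] head=1 tail=3 count=2
After op 5 (write(17)): arr=[20 1 19 17 _ _] head=1 tail=4 count=3
After op 6 (write(2)): arr=[20 1 19 17 2 _] head=1 tail=5 count=4
After op 7 (write(23)): arr=[20 1 19 17 2 23] head=1 tail=0 count=5
After op 8 (read()): arr=[20 1 19 17 2 23] head=2 tail=0 count=4
After op 9 (read()): arr=[20 1 19 17 2 23] head=3 tail=0 count=3
After op 10 (write(18)): arr=[18 1 19 17 2 23] head=3 tail=1 count=4
After op 11 (write(15)): arr=[18 15 19 17 2 23] head=3 tail=2 count=5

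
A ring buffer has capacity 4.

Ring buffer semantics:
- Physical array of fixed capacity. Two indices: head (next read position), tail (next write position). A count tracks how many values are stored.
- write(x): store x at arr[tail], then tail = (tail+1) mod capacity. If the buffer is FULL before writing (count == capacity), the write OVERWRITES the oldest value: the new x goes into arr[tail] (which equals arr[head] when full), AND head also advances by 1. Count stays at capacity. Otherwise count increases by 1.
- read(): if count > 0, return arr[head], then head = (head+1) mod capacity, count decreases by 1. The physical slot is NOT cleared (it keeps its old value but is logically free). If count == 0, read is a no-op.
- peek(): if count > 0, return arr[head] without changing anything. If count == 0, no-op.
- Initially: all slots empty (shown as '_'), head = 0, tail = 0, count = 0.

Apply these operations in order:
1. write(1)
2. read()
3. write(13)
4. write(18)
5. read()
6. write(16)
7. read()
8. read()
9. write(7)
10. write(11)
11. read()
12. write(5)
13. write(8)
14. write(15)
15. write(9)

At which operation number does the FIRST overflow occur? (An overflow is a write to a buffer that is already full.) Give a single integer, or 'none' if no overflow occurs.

After op 1 (write(1)): arr=[1 _ _ _] head=0 tail=1 count=1
After op 2 (read()): arr=[1 _ _ _] head=1 tail=1 count=0
After op 3 (write(13)): arr=[1 13 _ _] head=1 tail=2 count=1
After op 4 (write(18)): arr=[1 13 18 _] head=1 tail=3 count=2
After op 5 (read()): arr=[1 13 18 _] head=2 tail=3 count=1
After op 6 (write(16)): arr=[1 13 18 16] head=2 tail=0 count=2
After op 7 (read()): arr=[1 13 18 16] head=3 tail=0 count=1
After op 8 (read()): arr=[1 13 18 16] head=0 tail=0 count=0
After op 9 (write(7)): arr=[7 13 18 16] head=0 tail=1 count=1
After op 10 (write(11)): arr=[7 11 18 16] head=0 tail=2 count=2
After op 11 (read()): arr=[7 11 18 16] head=1 tail=2 count=1
After op 12 (write(5)): arr=[7 11 5 16] head=1 tail=3 count=2
After op 13 (write(8)): arr=[7 11 5 8] head=1 tail=0 count=3
After op 14 (write(15)): arr=[15 11 5 8] head=1 tail=1 count=4
After op 15 (write(9)): arr=[15 9 5 8] head=2 tail=2 count=4

Answer: 15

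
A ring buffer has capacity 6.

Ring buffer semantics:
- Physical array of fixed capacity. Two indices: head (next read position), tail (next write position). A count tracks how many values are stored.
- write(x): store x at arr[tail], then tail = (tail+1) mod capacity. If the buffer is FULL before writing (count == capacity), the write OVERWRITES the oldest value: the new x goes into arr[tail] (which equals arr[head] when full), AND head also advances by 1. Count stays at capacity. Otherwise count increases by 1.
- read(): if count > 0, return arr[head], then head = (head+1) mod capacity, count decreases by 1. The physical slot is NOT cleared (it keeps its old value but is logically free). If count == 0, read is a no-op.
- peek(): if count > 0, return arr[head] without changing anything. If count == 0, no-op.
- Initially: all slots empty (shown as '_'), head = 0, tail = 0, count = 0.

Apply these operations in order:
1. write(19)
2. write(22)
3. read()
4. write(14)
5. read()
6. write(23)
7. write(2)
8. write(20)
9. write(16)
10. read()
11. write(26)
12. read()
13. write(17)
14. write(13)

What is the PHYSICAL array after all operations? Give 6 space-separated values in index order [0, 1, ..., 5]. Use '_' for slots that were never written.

Answer: 16 26 17 13 2 20

Derivation:
After op 1 (write(19)): arr=[19 _ _ _ _ _] head=0 tail=1 count=1
After op 2 (write(22)): arr=[19 22 _ _ _ _] head=0 tail=2 count=2
After op 3 (read()): arr=[19 22 _ _ _ _] head=1 tail=2 count=1
After op 4 (write(14)): arr=[19 22 14 _ _ _] head=1 tail=3 count=2
After op 5 (read()): arr=[19 22 14 _ _ _] head=2 tail=3 count=1
After op 6 (write(23)): arr=[19 22 14 23 _ _] head=2 tail=4 count=2
After op 7 (write(2)): arr=[19 22 14 23 2 _] head=2 tail=5 count=3
After op 8 (write(20)): arr=[19 22 14 23 2 20] head=2 tail=0 count=4
After op 9 (write(16)): arr=[16 22 14 23 2 20] head=2 tail=1 count=5
After op 10 (read()): arr=[16 22 14 23 2 20] head=3 tail=1 count=4
After op 11 (write(26)): arr=[16 26 14 23 2 20] head=3 tail=2 count=5
After op 12 (read()): arr=[16 26 14 23 2 20] head=4 tail=2 count=4
After op 13 (write(17)): arr=[16 26 17 23 2 20] head=4 tail=3 count=5
After op 14 (write(13)): arr=[16 26 17 13 2 20] head=4 tail=4 count=6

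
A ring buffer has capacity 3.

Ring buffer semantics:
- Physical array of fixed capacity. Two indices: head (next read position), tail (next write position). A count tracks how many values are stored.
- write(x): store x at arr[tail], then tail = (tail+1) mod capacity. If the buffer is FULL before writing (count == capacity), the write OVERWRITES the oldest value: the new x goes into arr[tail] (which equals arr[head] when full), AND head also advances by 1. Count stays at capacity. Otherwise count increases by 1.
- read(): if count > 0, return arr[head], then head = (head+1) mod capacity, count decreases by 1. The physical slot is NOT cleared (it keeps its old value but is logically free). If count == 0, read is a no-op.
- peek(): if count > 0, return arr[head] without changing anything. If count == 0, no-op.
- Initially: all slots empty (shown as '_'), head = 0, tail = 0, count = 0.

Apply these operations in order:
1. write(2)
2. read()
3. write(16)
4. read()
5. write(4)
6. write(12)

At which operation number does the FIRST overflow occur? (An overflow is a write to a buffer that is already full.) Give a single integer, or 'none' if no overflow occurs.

Answer: none

Derivation:
After op 1 (write(2)): arr=[2 _ _] head=0 tail=1 count=1
After op 2 (read()): arr=[2 _ _] head=1 tail=1 count=0
After op 3 (write(16)): arr=[2 16 _] head=1 tail=2 count=1
After op 4 (read()): arr=[2 16 _] head=2 tail=2 count=0
After op 5 (write(4)): arr=[2 16 4] head=2 tail=0 count=1
After op 6 (write(12)): arr=[12 16 4] head=2 tail=1 count=2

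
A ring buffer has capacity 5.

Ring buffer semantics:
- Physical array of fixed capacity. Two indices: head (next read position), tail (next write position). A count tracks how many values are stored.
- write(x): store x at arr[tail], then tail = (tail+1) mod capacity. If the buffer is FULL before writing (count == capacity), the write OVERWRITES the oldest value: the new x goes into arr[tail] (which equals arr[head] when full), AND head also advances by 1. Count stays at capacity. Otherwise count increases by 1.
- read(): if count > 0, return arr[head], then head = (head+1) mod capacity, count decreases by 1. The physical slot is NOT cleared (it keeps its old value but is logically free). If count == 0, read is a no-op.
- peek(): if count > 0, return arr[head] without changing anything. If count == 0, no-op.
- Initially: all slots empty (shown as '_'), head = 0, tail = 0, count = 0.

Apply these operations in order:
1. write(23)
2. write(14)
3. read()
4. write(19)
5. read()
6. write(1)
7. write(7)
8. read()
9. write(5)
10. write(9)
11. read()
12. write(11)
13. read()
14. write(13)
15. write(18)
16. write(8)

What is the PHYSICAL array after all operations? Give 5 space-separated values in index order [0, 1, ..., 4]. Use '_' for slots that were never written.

After op 1 (write(23)): arr=[23 _ _ _ _] head=0 tail=1 count=1
After op 2 (write(14)): arr=[23 14 _ _ _] head=0 tail=2 count=2
After op 3 (read()): arr=[23 14 _ _ _] head=1 tail=2 count=1
After op 4 (write(19)): arr=[23 14 19 _ _] head=1 tail=3 count=2
After op 5 (read()): arr=[23 14 19 _ _] head=2 tail=3 count=1
After op 6 (write(1)): arr=[23 14 19 1 _] head=2 tail=4 count=2
After op 7 (write(7)): arr=[23 14 19 1 7] head=2 tail=0 count=3
After op 8 (read()): arr=[23 14 19 1 7] head=3 tail=0 count=2
After op 9 (write(5)): arr=[5 14 19 1 7] head=3 tail=1 count=3
After op 10 (write(9)): arr=[5 9 19 1 7] head=3 tail=2 count=4
After op 11 (read()): arr=[5 9 19 1 7] head=4 tail=2 count=3
After op 12 (write(11)): arr=[5 9 11 1 7] head=4 tail=3 count=4
After op 13 (read()): arr=[5 9 11 1 7] head=0 tail=3 count=3
After op 14 (write(13)): arr=[5 9 11 13 7] head=0 tail=4 count=4
After op 15 (write(18)): arr=[5 9 11 13 18] head=0 tail=0 count=5
After op 16 (write(8)): arr=[8 9 11 13 18] head=1 tail=1 count=5

Answer: 8 9 11 13 18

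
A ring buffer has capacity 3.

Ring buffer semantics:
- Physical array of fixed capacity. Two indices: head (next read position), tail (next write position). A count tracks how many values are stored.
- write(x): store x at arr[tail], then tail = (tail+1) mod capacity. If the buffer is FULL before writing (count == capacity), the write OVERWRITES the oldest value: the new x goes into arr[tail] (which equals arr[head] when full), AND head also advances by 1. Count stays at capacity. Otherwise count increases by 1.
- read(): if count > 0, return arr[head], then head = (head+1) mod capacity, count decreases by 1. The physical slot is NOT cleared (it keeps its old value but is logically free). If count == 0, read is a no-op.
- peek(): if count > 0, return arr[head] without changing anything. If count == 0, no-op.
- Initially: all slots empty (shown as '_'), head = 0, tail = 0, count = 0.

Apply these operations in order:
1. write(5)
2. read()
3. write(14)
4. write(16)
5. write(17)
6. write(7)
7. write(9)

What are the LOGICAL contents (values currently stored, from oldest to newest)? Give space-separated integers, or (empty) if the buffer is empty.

Answer: 17 7 9

Derivation:
After op 1 (write(5)): arr=[5 _ _] head=0 tail=1 count=1
After op 2 (read()): arr=[5 _ _] head=1 tail=1 count=0
After op 3 (write(14)): arr=[5 14 _] head=1 tail=2 count=1
After op 4 (write(16)): arr=[5 14 16] head=1 tail=0 count=2
After op 5 (write(17)): arr=[17 14 16] head=1 tail=1 count=3
After op 6 (write(7)): arr=[17 7 16] head=2 tail=2 count=3
After op 7 (write(9)): arr=[17 7 9] head=0 tail=0 count=3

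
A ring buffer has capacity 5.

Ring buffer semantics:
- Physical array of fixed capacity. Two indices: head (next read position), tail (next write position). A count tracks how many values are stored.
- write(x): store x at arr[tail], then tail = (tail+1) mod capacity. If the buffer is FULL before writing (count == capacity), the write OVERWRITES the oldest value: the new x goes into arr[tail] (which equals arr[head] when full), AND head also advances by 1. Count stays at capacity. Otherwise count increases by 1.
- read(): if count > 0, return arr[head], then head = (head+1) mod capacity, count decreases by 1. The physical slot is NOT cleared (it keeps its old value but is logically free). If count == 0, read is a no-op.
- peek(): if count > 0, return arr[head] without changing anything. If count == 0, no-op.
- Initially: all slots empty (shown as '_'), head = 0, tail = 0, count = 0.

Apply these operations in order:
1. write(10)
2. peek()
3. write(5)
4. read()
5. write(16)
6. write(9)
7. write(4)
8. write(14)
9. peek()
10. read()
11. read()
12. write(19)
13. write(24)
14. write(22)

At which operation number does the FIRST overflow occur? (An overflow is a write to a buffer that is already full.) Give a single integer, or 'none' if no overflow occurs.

Answer: 14

Derivation:
After op 1 (write(10)): arr=[10 _ _ _ _] head=0 tail=1 count=1
After op 2 (peek()): arr=[10 _ _ _ _] head=0 tail=1 count=1
After op 3 (write(5)): arr=[10 5 _ _ _] head=0 tail=2 count=2
After op 4 (read()): arr=[10 5 _ _ _] head=1 tail=2 count=1
After op 5 (write(16)): arr=[10 5 16 _ _] head=1 tail=3 count=2
After op 6 (write(9)): arr=[10 5 16 9 _] head=1 tail=4 count=3
After op 7 (write(4)): arr=[10 5 16 9 4] head=1 tail=0 count=4
After op 8 (write(14)): arr=[14 5 16 9 4] head=1 tail=1 count=5
After op 9 (peek()): arr=[14 5 16 9 4] head=1 tail=1 count=5
After op 10 (read()): arr=[14 5 16 9 4] head=2 tail=1 count=4
After op 11 (read()): arr=[14 5 16 9 4] head=3 tail=1 count=3
After op 12 (write(19)): arr=[14 19 16 9 4] head=3 tail=2 count=4
After op 13 (write(24)): arr=[14 19 24 9 4] head=3 tail=3 count=5
After op 14 (write(22)): arr=[14 19 24 22 4] head=4 tail=4 count=5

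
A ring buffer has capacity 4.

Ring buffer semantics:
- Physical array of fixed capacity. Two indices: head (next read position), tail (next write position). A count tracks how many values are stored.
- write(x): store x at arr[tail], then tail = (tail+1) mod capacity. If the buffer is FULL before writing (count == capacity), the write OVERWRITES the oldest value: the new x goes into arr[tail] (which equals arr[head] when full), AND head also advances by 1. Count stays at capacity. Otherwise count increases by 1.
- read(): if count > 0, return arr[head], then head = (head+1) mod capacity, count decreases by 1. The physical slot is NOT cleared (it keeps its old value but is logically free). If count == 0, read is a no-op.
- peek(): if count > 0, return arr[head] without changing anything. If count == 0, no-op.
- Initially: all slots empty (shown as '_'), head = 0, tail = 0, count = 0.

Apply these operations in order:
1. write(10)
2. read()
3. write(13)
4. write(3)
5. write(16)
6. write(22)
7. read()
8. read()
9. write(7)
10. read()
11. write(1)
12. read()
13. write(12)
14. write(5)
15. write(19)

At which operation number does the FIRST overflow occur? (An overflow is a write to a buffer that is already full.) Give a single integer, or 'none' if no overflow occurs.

Answer: 15

Derivation:
After op 1 (write(10)): arr=[10 _ _ _] head=0 tail=1 count=1
After op 2 (read()): arr=[10 _ _ _] head=1 tail=1 count=0
After op 3 (write(13)): arr=[10 13 _ _] head=1 tail=2 count=1
After op 4 (write(3)): arr=[10 13 3 _] head=1 tail=3 count=2
After op 5 (write(16)): arr=[10 13 3 16] head=1 tail=0 count=3
After op 6 (write(22)): arr=[22 13 3 16] head=1 tail=1 count=4
After op 7 (read()): arr=[22 13 3 16] head=2 tail=1 count=3
After op 8 (read()): arr=[22 13 3 16] head=3 tail=1 count=2
After op 9 (write(7)): arr=[22 7 3 16] head=3 tail=2 count=3
After op 10 (read()): arr=[22 7 3 16] head=0 tail=2 count=2
After op 11 (write(1)): arr=[22 7 1 16] head=0 tail=3 count=3
After op 12 (read()): arr=[22 7 1 16] head=1 tail=3 count=2
After op 13 (write(12)): arr=[22 7 1 12] head=1 tail=0 count=3
After op 14 (write(5)): arr=[5 7 1 12] head=1 tail=1 count=4
After op 15 (write(19)): arr=[5 19 1 12] head=2 tail=2 count=4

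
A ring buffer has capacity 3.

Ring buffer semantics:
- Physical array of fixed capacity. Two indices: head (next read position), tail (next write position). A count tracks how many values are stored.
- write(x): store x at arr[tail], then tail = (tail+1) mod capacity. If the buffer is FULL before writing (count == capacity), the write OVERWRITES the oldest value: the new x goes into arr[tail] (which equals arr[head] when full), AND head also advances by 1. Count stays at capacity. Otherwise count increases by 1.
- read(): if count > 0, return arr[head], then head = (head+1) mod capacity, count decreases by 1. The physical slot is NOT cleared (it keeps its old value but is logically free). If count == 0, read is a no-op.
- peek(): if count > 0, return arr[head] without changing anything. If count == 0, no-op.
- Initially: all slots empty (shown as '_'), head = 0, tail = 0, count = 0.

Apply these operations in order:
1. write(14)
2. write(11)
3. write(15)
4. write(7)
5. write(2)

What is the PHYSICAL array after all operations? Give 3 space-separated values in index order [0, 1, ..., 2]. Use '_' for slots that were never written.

Answer: 7 2 15

Derivation:
After op 1 (write(14)): arr=[14 _ _] head=0 tail=1 count=1
After op 2 (write(11)): arr=[14 11 _] head=0 tail=2 count=2
After op 3 (write(15)): arr=[14 11 15] head=0 tail=0 count=3
After op 4 (write(7)): arr=[7 11 15] head=1 tail=1 count=3
After op 5 (write(2)): arr=[7 2 15] head=2 tail=2 count=3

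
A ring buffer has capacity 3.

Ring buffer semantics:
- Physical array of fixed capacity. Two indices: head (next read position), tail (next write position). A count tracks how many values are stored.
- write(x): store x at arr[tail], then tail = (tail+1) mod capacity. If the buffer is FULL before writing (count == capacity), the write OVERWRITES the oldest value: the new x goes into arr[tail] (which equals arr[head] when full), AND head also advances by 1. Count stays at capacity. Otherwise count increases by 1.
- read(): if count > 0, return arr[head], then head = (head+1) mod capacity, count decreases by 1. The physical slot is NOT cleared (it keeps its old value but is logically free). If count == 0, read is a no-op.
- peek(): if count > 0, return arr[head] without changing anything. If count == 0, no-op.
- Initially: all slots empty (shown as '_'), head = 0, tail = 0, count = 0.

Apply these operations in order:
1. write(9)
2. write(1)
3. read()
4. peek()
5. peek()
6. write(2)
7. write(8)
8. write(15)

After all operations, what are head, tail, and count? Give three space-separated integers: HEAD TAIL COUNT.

Answer: 2 2 3

Derivation:
After op 1 (write(9)): arr=[9 _ _] head=0 tail=1 count=1
After op 2 (write(1)): arr=[9 1 _] head=0 tail=2 count=2
After op 3 (read()): arr=[9 1 _] head=1 tail=2 count=1
After op 4 (peek()): arr=[9 1 _] head=1 tail=2 count=1
After op 5 (peek()): arr=[9 1 _] head=1 tail=2 count=1
After op 6 (write(2)): arr=[9 1 2] head=1 tail=0 count=2
After op 7 (write(8)): arr=[8 1 2] head=1 tail=1 count=3
After op 8 (write(15)): arr=[8 15 2] head=2 tail=2 count=3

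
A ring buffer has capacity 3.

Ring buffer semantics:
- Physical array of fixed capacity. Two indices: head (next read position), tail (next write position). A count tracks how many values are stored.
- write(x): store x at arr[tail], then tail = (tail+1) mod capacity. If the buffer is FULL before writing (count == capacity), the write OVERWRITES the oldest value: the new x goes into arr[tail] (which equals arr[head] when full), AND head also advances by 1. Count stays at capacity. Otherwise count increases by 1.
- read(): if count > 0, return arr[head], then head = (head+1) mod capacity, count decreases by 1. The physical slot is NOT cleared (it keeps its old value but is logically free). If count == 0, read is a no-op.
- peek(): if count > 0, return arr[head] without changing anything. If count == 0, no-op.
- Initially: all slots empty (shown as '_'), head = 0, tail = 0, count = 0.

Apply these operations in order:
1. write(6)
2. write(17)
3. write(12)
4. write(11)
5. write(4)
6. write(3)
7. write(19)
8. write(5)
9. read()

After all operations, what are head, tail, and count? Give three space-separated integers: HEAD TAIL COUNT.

Answer: 0 2 2

Derivation:
After op 1 (write(6)): arr=[6 _ _] head=0 tail=1 count=1
After op 2 (write(17)): arr=[6 17 _] head=0 tail=2 count=2
After op 3 (write(12)): arr=[6 17 12] head=0 tail=0 count=3
After op 4 (write(11)): arr=[11 17 12] head=1 tail=1 count=3
After op 5 (write(4)): arr=[11 4 12] head=2 tail=2 count=3
After op 6 (write(3)): arr=[11 4 3] head=0 tail=0 count=3
After op 7 (write(19)): arr=[19 4 3] head=1 tail=1 count=3
After op 8 (write(5)): arr=[19 5 3] head=2 tail=2 count=3
After op 9 (read()): arr=[19 5 3] head=0 tail=2 count=2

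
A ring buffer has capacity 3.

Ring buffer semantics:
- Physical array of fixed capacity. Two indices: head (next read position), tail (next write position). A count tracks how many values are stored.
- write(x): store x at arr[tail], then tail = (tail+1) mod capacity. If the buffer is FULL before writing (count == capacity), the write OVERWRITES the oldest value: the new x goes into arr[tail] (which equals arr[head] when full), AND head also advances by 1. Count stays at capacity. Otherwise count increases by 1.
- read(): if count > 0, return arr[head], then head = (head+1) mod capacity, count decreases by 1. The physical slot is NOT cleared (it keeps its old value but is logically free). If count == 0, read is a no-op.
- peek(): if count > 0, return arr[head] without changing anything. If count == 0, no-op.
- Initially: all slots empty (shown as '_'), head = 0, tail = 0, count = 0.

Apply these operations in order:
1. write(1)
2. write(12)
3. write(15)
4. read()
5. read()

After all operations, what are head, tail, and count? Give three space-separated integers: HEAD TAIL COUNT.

After op 1 (write(1)): arr=[1 _ _] head=0 tail=1 count=1
After op 2 (write(12)): arr=[1 12 _] head=0 tail=2 count=2
After op 3 (write(15)): arr=[1 12 15] head=0 tail=0 count=3
After op 4 (read()): arr=[1 12 15] head=1 tail=0 count=2
After op 5 (read()): arr=[1 12 15] head=2 tail=0 count=1

Answer: 2 0 1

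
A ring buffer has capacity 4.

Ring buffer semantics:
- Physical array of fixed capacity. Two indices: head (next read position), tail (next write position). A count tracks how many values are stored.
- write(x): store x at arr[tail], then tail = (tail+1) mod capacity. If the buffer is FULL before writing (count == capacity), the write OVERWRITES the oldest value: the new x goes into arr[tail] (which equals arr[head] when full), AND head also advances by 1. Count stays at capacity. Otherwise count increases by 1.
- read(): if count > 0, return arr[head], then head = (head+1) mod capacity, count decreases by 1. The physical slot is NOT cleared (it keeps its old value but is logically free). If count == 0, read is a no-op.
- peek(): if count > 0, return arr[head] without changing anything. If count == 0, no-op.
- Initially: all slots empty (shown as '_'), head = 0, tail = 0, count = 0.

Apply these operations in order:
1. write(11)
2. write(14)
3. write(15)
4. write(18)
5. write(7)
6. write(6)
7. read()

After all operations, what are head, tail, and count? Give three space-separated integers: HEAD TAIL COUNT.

After op 1 (write(11)): arr=[11 _ _ _] head=0 tail=1 count=1
After op 2 (write(14)): arr=[11 14 _ _] head=0 tail=2 count=2
After op 3 (write(15)): arr=[11 14 15 _] head=0 tail=3 count=3
After op 4 (write(18)): arr=[11 14 15 18] head=0 tail=0 count=4
After op 5 (write(7)): arr=[7 14 15 18] head=1 tail=1 count=4
After op 6 (write(6)): arr=[7 6 15 18] head=2 tail=2 count=4
After op 7 (read()): arr=[7 6 15 18] head=3 tail=2 count=3

Answer: 3 2 3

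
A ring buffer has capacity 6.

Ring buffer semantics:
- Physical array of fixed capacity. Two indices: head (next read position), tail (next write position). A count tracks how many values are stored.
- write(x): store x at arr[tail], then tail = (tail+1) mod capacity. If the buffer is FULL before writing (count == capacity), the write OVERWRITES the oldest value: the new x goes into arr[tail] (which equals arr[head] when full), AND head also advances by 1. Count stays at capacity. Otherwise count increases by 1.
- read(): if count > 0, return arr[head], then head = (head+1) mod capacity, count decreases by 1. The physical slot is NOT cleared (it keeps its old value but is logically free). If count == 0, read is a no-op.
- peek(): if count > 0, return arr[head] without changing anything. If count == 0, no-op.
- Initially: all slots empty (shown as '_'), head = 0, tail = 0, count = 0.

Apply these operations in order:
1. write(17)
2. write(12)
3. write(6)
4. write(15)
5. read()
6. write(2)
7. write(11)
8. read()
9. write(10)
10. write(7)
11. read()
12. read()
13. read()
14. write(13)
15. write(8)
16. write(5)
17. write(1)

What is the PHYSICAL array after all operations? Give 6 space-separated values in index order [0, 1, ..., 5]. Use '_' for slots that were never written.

After op 1 (write(17)): arr=[17 _ _ _ _ _] head=0 tail=1 count=1
After op 2 (write(12)): arr=[17 12 _ _ _ _] head=0 tail=2 count=2
After op 3 (write(6)): arr=[17 12 6 _ _ _] head=0 tail=3 count=3
After op 4 (write(15)): arr=[17 12 6 15 _ _] head=0 tail=4 count=4
After op 5 (read()): arr=[17 12 6 15 _ _] head=1 tail=4 count=3
After op 6 (write(2)): arr=[17 12 6 15 2 _] head=1 tail=5 count=4
After op 7 (write(11)): arr=[17 12 6 15 2 11] head=1 tail=0 count=5
After op 8 (read()): arr=[17 12 6 15 2 11] head=2 tail=0 count=4
After op 9 (write(10)): arr=[10 12 6 15 2 11] head=2 tail=1 count=5
After op 10 (write(7)): arr=[10 7 6 15 2 11] head=2 tail=2 count=6
After op 11 (read()): arr=[10 7 6 15 2 11] head=3 tail=2 count=5
After op 12 (read()): arr=[10 7 6 15 2 11] head=4 tail=2 count=4
After op 13 (read()): arr=[10 7 6 15 2 11] head=5 tail=2 count=3
After op 14 (write(13)): arr=[10 7 13 15 2 11] head=5 tail=3 count=4
After op 15 (write(8)): arr=[10 7 13 8 2 11] head=5 tail=4 count=5
After op 16 (write(5)): arr=[10 7 13 8 5 11] head=5 tail=5 count=6
After op 17 (write(1)): arr=[10 7 13 8 5 1] head=0 tail=0 count=6

Answer: 10 7 13 8 5 1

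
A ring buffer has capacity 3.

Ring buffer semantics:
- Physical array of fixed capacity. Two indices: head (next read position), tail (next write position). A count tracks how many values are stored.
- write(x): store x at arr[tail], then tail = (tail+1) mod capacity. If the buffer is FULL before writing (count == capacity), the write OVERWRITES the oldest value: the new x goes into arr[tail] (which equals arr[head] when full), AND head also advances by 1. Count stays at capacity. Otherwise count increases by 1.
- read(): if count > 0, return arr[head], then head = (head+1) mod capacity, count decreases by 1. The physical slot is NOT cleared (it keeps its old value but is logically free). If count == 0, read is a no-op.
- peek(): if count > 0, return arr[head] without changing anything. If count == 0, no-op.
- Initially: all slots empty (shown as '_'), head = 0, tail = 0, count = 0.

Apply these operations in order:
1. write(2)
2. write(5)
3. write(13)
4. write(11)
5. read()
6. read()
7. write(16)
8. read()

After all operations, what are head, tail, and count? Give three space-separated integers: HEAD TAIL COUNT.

After op 1 (write(2)): arr=[2 _ _] head=0 tail=1 count=1
After op 2 (write(5)): arr=[2 5 _] head=0 tail=2 count=2
After op 3 (write(13)): arr=[2 5 13] head=0 tail=0 count=3
After op 4 (write(11)): arr=[11 5 13] head=1 tail=1 count=3
After op 5 (read()): arr=[11 5 13] head=2 tail=1 count=2
After op 6 (read()): arr=[11 5 13] head=0 tail=1 count=1
After op 7 (write(16)): arr=[11 16 13] head=0 tail=2 count=2
After op 8 (read()): arr=[11 16 13] head=1 tail=2 count=1

Answer: 1 2 1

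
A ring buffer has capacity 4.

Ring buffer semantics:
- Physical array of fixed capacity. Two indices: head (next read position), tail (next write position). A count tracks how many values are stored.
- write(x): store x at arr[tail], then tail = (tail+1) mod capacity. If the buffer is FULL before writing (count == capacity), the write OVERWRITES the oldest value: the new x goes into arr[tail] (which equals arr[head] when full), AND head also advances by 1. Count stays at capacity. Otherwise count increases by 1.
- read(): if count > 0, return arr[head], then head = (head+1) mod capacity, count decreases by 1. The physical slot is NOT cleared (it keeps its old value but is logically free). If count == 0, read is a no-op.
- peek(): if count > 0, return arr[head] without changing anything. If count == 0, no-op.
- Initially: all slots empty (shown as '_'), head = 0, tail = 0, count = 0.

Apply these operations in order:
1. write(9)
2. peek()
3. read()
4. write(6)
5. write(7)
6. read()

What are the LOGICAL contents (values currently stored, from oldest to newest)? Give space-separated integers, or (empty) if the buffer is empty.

Answer: 7

Derivation:
After op 1 (write(9)): arr=[9 _ _ _] head=0 tail=1 count=1
After op 2 (peek()): arr=[9 _ _ _] head=0 tail=1 count=1
After op 3 (read()): arr=[9 _ _ _] head=1 tail=1 count=0
After op 4 (write(6)): arr=[9 6 _ _] head=1 tail=2 count=1
After op 5 (write(7)): arr=[9 6 7 _] head=1 tail=3 count=2
After op 6 (read()): arr=[9 6 7 _] head=2 tail=3 count=1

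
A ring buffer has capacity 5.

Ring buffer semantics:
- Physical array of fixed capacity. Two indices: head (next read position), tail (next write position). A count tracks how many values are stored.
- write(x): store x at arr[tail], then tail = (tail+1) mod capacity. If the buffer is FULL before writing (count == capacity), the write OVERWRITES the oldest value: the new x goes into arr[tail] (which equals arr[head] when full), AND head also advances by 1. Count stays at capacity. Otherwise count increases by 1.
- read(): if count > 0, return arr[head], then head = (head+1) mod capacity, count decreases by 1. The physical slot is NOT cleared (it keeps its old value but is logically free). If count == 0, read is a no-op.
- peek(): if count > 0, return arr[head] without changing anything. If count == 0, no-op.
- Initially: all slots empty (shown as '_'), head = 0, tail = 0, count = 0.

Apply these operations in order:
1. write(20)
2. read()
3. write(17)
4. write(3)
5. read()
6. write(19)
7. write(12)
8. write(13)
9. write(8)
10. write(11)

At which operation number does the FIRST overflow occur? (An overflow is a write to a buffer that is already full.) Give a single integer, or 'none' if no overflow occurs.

After op 1 (write(20)): arr=[20 _ _ _ _] head=0 tail=1 count=1
After op 2 (read()): arr=[20 _ _ _ _] head=1 tail=1 count=0
After op 3 (write(17)): arr=[20 17 _ _ _] head=1 tail=2 count=1
After op 4 (write(3)): arr=[20 17 3 _ _] head=1 tail=3 count=2
After op 5 (read()): arr=[20 17 3 _ _] head=2 tail=3 count=1
After op 6 (write(19)): arr=[20 17 3 19 _] head=2 tail=4 count=2
After op 7 (write(12)): arr=[20 17 3 19 12] head=2 tail=0 count=3
After op 8 (write(13)): arr=[13 17 3 19 12] head=2 tail=1 count=4
After op 9 (write(8)): arr=[13 8 3 19 12] head=2 tail=2 count=5
After op 10 (write(11)): arr=[13 8 11 19 12] head=3 tail=3 count=5

Answer: 10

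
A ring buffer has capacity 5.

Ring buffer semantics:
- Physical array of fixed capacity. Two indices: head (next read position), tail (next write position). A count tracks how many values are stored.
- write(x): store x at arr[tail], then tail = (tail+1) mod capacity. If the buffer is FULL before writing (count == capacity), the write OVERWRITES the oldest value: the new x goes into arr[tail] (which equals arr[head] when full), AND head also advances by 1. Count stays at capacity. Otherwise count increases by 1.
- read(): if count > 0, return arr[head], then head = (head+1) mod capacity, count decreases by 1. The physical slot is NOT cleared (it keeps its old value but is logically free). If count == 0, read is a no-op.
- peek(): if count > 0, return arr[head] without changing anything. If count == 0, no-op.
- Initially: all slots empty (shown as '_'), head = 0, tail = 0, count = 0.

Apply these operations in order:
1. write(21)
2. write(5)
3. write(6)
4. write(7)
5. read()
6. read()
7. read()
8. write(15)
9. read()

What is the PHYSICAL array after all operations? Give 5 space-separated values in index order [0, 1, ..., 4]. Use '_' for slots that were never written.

After op 1 (write(21)): arr=[21 _ _ _ _] head=0 tail=1 count=1
After op 2 (write(5)): arr=[21 5 _ _ _] head=0 tail=2 count=2
After op 3 (write(6)): arr=[21 5 6 _ _] head=0 tail=3 count=3
After op 4 (write(7)): arr=[21 5 6 7 _] head=0 tail=4 count=4
After op 5 (read()): arr=[21 5 6 7 _] head=1 tail=4 count=3
After op 6 (read()): arr=[21 5 6 7 _] head=2 tail=4 count=2
After op 7 (read()): arr=[21 5 6 7 _] head=3 tail=4 count=1
After op 8 (write(15)): arr=[21 5 6 7 15] head=3 tail=0 count=2
After op 9 (read()): arr=[21 5 6 7 15] head=4 tail=0 count=1

Answer: 21 5 6 7 15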